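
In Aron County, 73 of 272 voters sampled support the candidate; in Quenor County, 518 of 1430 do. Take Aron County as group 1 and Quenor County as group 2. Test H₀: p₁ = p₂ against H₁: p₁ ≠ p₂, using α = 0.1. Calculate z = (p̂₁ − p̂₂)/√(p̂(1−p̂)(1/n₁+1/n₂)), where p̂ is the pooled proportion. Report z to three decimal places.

p̂₁ = 73/272 ≈ 0.268382, p̂₂ = 518/1430 ≈ 0.362238.
Pooled p̂ = (73+518)/(272+1430) = 591/1702 = 0.347239.
SE = √(p̂(1−p̂)(1/n₁+1/n₂)) = √(0.347239·0.652761·0.00437577) = √(0.00099183) = 0.031493.
z = (0.268382 − 0.362238)/0.031493 = -0.093856/0.031493 = -2.980.
Two-sided p-value ≈ 2·Φ(−2.980) = 0.0029. With α = 0.1, reject H₀.

z = -2.980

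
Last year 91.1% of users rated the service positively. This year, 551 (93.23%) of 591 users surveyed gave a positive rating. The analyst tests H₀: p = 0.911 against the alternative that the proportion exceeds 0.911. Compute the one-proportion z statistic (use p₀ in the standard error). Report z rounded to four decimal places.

p̂ = 551/591 = 0.9323181.
SE = √(p₀(1−p₀)/n) = √(0.081079/591) = 0.0117128.
z = (0.9323181 − 0.911)/0.0117128 = 0.0213181/0.0117128 = 1.8201.

z = 1.8201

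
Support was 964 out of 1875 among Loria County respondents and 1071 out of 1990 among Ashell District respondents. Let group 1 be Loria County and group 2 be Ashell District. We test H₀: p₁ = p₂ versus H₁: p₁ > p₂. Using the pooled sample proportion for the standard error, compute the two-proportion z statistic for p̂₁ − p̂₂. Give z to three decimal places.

p̂₁ = 964/1875 = 0.51413, p̂₂ = 1071/1990 = 0.53819.
Pooled p̂ = (964+1071)/(1875+1990) = 2035/3865 = 0.52652.
SE = √(0.249297 × 0.00103585) = 0.01607.
z = (0.51413 − 0.53819)/0.01607 = -0.02406/0.01607 = -1.497.

z = -1.497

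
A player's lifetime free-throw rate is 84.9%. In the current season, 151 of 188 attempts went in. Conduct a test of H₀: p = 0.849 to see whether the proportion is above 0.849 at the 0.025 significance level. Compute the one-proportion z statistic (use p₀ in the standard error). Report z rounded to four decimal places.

z = -1.7542

p̂ = 151/188 = 0.8031915.
SE = √(p₀(1−p₀)/n) = √(0.1282/188) = 0.0261134.
z = (0.8031915 − 0.849)/0.0261134 = -0.0458085/0.0261134 = -1.7542.
p-value = P(Z > -1.754) ≈ 0.9603, so at α = 0.025 we fail to reject H₀.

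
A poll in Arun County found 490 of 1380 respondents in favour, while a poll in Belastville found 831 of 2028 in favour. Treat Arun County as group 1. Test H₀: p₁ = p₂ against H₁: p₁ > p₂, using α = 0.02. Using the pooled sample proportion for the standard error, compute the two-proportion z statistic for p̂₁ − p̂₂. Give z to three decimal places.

p̂₁ = 490/1380 ≈ 0.35507, p̂₂ = 831/2028 ≈ 0.40976.
Pooled p̂ = (490+831)/(1380+2028) = 1321/3408 = 0.38762.
SE = √(0.23737 × 0.00121773) = 0.01700.
z = (0.35507 − 0.40976)/0.01700 = -0.05469/0.01700 = -3.217.
p-value = P(Z > -3.217) ≈ 0.9994, so at α = 0.02 we fail to reject H₀.

z = -3.217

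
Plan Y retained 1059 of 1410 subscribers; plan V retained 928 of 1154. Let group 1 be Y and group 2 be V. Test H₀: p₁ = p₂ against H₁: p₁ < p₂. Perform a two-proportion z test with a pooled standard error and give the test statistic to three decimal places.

p̂₁ = 1059/1410 = 0.75106, p̂₂ = 928/1154 = 0.80416.
Pooled p̂ = (1059+928)/(1410+1154) = 1987/2564 = 0.77496.
SE = √(0.174396 × 0.00157577) = 0.01658.
z = (0.75106 − 0.80416)/0.01658 = -0.05310/0.01658 = -3.203.
p-value = P(Z < -3.203) ≈ 0.0007.

z = -3.203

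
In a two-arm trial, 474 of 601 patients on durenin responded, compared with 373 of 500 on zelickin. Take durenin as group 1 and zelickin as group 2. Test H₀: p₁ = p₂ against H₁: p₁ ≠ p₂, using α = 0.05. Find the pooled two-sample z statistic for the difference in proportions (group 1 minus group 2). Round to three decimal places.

z = 1.674

p̂₁ = 474/601 ≈ 0.78869, p̂₂ = 373/500 ≈ 0.74600.
Pooled p̂ = (474+373)/(601+500) = 847/1101 = 0.76930.
SE = √(p̂(1−p̂)(1/n₁+1/n₂)) = √(0.76930·0.23070·0.00366389) = √(0.000650257) = 0.02550.
z = (0.78869 − 0.74600)/0.02550 = 0.04269/0.02550 = 1.674.
Two-sided p-value ≈ 2·Φ(−1.674) = 0.0941; since p > α = 0.05, fail to reject H₀.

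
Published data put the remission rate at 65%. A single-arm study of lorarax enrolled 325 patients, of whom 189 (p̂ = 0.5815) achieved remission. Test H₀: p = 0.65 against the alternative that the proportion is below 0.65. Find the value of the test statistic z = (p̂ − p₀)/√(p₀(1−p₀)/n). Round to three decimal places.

p̂ = 189/325 = 0.581538.
SE = √(p₀(1−p₀)/n) = √(0.2275/325) = 0.026458.
z = (0.581538 − 0.65)/0.026458 = -0.068462/0.026458 = -2.588.

z = -2.588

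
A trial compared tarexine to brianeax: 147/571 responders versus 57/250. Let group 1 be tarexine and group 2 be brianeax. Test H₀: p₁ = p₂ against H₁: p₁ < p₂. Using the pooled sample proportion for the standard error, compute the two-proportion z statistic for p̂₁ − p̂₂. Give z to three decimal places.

p̂₁ = 147/571 = 0.25744, p̂₂ = 57/250 = 0.22800.
Pooled p̂ = (147+57)/(571+250) = 204/821 = 0.24848.
SE = √(p̂(1−p̂)(1/n₁+1/n₂)) = √(0.24848·0.75152·0.00575131) = √(0.00107398) = 0.03277.
z = (0.25744 − 0.22800)/0.03277 = 0.02944/0.03277 = 0.898.
p-value = P(Z < 0.898) ≈ 0.8155.

z = 0.898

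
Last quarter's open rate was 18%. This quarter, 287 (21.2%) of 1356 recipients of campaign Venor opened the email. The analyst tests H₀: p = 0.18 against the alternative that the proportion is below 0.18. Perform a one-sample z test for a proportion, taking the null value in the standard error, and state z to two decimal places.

z = 3.03

p̂ = 287/1356 ≈ 0.21165.
Standard error under H₀: √(0.18×0.82/1356) = 0.01043.
z = (0.21165 − 0.18)/0.01043 = 0.03165/0.01043 = 3.03.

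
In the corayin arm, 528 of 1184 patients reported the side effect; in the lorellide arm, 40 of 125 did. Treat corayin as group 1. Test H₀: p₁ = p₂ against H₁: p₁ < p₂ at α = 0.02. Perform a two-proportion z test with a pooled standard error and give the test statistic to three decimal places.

z = 2.702

p̂₁ = 528/1184 ≈ 0.44595, p̂₂ = 40/125 ≈ 0.32000.
Pooled p̂ = (528+40)/(1184+125) = 568/1309 = 0.43392.
SE = √(0.245633 × 0.00884459) = 0.04661.
z = (0.44595 − 0.32000)/0.04661 = 0.12595/0.04661 = 2.702.
p-value = P(Z < 2.702) ≈ 0.9966, so at α = 0.02 we fail to reject H₀.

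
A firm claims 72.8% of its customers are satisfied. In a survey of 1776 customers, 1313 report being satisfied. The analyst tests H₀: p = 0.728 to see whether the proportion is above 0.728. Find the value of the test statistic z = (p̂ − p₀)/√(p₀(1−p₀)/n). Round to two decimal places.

p̂ = 1313/1776 ≈ 0.7393.
Standard error under H₀: √(0.728×0.272/1776) = 0.0106.
z = (0.7393 − 0.728)/0.0106 = 0.0113/0.0106 = 1.07.
p-value = P(Z > 1.070) ≈ 0.1422.

z = 1.07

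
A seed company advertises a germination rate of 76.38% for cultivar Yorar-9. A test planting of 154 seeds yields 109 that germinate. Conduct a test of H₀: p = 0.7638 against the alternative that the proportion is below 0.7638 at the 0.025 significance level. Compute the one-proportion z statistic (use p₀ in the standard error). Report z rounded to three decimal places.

p̂ = 109/154 ≈ 0.70779.
SE = √(p₀(1−p₀)/n) = √(0.18041/154) = 0.03423.
z = (0.70779 − 0.7638)/0.03423 = -0.05601/0.03423 = -1.636.
p-value = P(Z < -1.636) ≈ 0.0509, so at α = 0.025 we fail to reject H₀.

z = -1.636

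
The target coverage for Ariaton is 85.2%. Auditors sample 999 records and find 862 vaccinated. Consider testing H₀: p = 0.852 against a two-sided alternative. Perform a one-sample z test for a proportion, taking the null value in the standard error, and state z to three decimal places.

z = 0.967

p̂ = 862/999 = 0.86286.
Standard error under H₀: √(0.852×0.148/999) = 0.01123.
z = (0.86286 − 0.852)/0.01123 = 0.01086/0.01123 = 0.967.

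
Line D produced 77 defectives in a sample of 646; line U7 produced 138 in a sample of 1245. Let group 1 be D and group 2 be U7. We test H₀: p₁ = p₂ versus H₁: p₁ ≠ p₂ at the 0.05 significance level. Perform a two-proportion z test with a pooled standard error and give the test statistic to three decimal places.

p̂₁ = 77/646 ≈ 0.11920, p̂₂ = 138/1245 ≈ 0.11084.
Pooled p̂ = (77+138)/(646+1245) = 215/1891 = 0.11370.
SE = √(p̂(1−p̂)(1/n₁+1/n₂)) = √(0.11370·0.88630·0.0023512) = √(0.000236929) = 0.01539.
z = (0.11920 − 0.11084)/0.01539 = 0.00836/0.01539 = 0.543.
Two-sided p-value ≈ 2·Φ(−0.543) = 0.5874. With α = 0.05, fail to reject H₀.

z = 0.543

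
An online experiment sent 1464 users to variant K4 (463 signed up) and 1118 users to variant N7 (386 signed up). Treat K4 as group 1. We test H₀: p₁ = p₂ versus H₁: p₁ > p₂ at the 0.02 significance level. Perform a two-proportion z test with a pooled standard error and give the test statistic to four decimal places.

z = -1.5544

p̂₁ = 463/1464 = 0.3162568, p̂₂ = 386/1118 = 0.3452594.
Pooled p̂ = (463+386)/(1464+1118) = 849/2582 = 0.3288149.
SE = √(0.220696 × 0.00157751) = 0.0186588.
z = (0.3162568 − 0.3452594)/0.0186588 = -0.0290026/0.0186588 = -1.5544.
p-value = P(Z > -1.554) ≈ 0.9400. With α = 0.02, fail to reject H₀.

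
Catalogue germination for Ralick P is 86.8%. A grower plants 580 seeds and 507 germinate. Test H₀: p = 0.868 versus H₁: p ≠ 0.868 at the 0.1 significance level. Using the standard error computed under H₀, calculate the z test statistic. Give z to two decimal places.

z = 0.44

p̂ = 507/580 ≈ 0.87414.
Standard error under H₀: √(0.868×0.132/580) = 0.01406.
z = (0.87414 − 0.868)/0.01406 = 0.00614/0.01406 = 0.44.
p-value = 2·P(Z > 0.437) ≈ 0.6623. With α = 0.1, fail to reject H₀.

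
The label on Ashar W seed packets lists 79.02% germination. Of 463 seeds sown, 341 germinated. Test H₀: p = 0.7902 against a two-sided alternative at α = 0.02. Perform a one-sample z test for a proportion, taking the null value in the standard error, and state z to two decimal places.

z = -2.84

p̂ = 341/463 ≈ 0.7365.
Standard error under H₀: √(0.7902×0.2098/463) = 0.0189.
z = (0.7365 − 0.7902)/0.0189 = -0.0537/0.0189 = -2.84.
Two-sided p-value ≈ 2·Φ(−2.838) = 0.0045, so at α = 0.02 we reject H₀.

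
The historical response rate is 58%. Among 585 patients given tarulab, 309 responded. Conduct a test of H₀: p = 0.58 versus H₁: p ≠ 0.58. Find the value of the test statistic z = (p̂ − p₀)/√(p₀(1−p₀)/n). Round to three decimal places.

p̂ = 309/585 = 0.528205.
Under H₀, SE = √(0.58·0.42/585) = √(0.00041641) = 0.020406.
z = (0.528205 − 0.58)/0.020406 = -0.051795/0.020406 = -2.538.

z = -2.538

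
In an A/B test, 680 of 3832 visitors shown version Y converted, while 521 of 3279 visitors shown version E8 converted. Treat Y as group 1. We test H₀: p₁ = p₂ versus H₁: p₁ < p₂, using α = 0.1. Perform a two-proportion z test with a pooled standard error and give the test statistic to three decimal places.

z = 2.083

p̂₁ = 680/3832 = 0.17745, p̂₂ = 521/3279 = 0.15889.
Pooled p̂ = (680+521)/(3832+3279) = 1201/7111 = 0.16889.
SE = √(0.140368 × 0.000565931) = 0.00891.
z = (0.17745 − 0.15889)/0.00891 = 0.01856/0.00891 = 2.083.
p-value = P(Z < 2.083) ≈ 0.9814; since p > α = 0.1, fail to reject H₀.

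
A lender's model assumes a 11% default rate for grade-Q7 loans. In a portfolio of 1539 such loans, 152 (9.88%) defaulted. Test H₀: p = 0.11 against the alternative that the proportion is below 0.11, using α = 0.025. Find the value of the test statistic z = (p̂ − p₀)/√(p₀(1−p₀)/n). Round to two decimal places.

p̂ = 152/1539 ≈ 0.09877.
Under H₀, SE = √(0.11·0.89/1539) = √(6.36127e-05) = 0.00798.
z = (0.09877 − 0.11)/0.00798 = -0.01123/0.00798 = -1.41.
p-value = P(Z < -1.409) ≈ 0.0795. With α = 0.025, fail to reject H₀.

z = -1.41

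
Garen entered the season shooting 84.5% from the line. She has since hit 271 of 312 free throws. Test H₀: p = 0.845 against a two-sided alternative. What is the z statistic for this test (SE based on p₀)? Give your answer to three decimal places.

p̂ = 271/312 = 0.86859.
Standard error under H₀: √(0.845×0.155/312) = 0.02049.
z = (0.86859 − 0.845)/0.02049 = 0.02359/0.02049 = 1.151.
Two-sided p-value ≈ 2·Φ(−1.151) = 0.2496.

z = 1.151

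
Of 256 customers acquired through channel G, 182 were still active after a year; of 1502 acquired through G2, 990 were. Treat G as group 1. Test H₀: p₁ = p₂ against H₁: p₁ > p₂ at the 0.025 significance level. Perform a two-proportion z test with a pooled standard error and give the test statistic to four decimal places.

z = 1.6256

p̂₁ = 182/256 ≈ 0.710938, p̂₂ = 990/1502 ≈ 0.659121.
Pooled p̂ = (182+990)/(256+1502) = 1172/1758 = 0.666667.
SE = √(0.222222 × 0.00457203) = 0.031875.
z = (0.710938 − 0.659121)/0.031875 = 0.051817/0.031875 = 1.6256.
p-value = P(Z > 1.626) ≈ 0.0520. With α = 0.025, fail to reject H₀.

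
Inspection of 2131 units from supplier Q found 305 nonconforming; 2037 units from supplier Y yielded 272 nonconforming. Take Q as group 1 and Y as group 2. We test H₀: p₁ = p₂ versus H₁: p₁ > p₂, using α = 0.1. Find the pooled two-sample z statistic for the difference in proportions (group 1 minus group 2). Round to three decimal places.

p̂₁ = 305/2131 = 0.14313, p̂₂ = 272/2037 = 0.13353.
Pooled p̂ = (305+272)/(2131+2037) = 577/4168 = 0.13844.
SE = √(0.119271 × 0.000960181) = 0.01070.
z = (0.14313 − 0.13353)/0.01070 = 0.00960/0.01070 = 0.897.
p-value = P(Z > 0.897) ≈ 0.1850. With α = 0.1, fail to reject H₀.

z = 0.897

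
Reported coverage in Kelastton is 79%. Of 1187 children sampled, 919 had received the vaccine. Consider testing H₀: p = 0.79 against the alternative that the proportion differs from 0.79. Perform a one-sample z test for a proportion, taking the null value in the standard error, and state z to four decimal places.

z = -1.3347

p̂ = 919/1187 = 0.774221.
Under H₀, SE = √(0.79·0.21/1187) = √(0.000139764) = 0.011822.
z = (0.774221 − 0.79)/0.011822 = -0.015779/0.011822 = -1.3347.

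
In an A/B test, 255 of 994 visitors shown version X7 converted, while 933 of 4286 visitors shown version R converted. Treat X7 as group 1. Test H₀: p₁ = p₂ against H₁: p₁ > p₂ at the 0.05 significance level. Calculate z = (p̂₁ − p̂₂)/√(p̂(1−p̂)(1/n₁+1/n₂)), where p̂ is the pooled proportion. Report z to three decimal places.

p̂₁ = 255/994 ≈ 0.25654, p̂₂ = 933/4286 ≈ 0.21769.
Pooled p̂ = (255+933)/(994+4286) = 1188/5280 = 0.22500.
SE = √(p̂(1−p̂)(1/n₁+1/n₂)) = √(0.22500·0.77500·0.00123935) = √(0.000216112) = 0.01470.
z = (0.25654 − 0.21769)/0.01470 = 0.03885/0.01470 = 2.643.
p-value = P(Z > 2.643) ≈ 0.0041. With α = 0.05, reject H₀.

z = 2.643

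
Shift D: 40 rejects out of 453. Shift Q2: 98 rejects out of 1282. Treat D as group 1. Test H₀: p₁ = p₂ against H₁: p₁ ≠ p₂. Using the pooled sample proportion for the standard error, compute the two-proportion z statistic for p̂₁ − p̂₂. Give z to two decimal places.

p̂₁ = 40/453 = 0.0883, p̂₂ = 98/1282 = 0.0764.
Pooled p̂ = (40+98)/(453+1282) = 138/1735 = 0.0795.
SE = √(0.0732125 × 0.00298754) = 0.0148.
z = (0.0883 − 0.0764)/0.0148 = 0.0119/0.0148 = 0.80.
Two-sided p-value ≈ 2·Φ(−0.802) = 0.4227.

z = 0.80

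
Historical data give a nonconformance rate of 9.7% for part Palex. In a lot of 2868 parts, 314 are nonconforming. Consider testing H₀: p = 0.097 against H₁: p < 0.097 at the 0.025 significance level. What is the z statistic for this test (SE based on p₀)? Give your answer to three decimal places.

z = 2.259

p̂ = 314/2868 = 0.109484.
Standard error under H₀: √(0.097×0.903/2868) = 0.005526.
z = (0.109484 − 0.097)/0.005526 = 0.012484/0.005526 = 2.259.
p-value = P(Z < 2.259) ≈ 0.9881. With α = 0.025, fail to reject H₀.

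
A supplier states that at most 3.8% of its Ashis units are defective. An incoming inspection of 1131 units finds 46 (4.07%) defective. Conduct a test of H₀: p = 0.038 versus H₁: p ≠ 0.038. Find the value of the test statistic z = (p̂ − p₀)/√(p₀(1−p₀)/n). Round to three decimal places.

p̂ = 46/1131 = 0.040672.
Standard error under H₀: √(0.038×0.962/1131) = 0.005685.
z = (0.040672 − 0.038)/0.005685 = 0.002672/0.005685 = 0.470.

z = 0.470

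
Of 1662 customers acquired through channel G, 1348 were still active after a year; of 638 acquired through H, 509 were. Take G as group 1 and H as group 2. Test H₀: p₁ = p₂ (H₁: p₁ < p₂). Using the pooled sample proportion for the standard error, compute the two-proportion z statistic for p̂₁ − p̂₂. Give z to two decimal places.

z = 0.72

p̂₁ = 1348/1662 ≈ 0.8111, p̂₂ = 509/638 ≈ 0.7978.
Pooled p̂ = (1348+509)/(1662+638) = 1857/2300 = 0.8074.
SE = √(p̂(1−p̂)(1/n₁+1/n₂)) = √(0.8074·0.1926·0.00216908) = √(0.000337315) = 0.0184.
z = (0.8111 − 0.7978)/0.0184 = 0.0133/0.0184 = 0.72.
p-value = P(Z < 0.722) ≈ 0.7649.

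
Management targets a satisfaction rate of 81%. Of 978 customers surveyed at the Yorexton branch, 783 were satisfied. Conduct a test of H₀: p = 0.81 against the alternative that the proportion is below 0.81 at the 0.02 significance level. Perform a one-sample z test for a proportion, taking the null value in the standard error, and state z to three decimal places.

p̂ = 783/978 = 0.800613.
Standard error under H₀: √(0.81×0.19/978) = 0.012544.
z = (0.800613 − 0.81)/0.012544 = -0.009387/0.012544 = -0.748.
p-value = P(Z < -0.748) ≈ 0.2272, so at α = 0.02 we fail to reject H₀.

z = -0.748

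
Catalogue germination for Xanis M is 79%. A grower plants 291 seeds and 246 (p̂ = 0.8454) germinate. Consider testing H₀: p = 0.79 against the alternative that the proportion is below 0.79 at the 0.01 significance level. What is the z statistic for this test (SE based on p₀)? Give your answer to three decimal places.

p̂ = 246/291 ≈ 0.845361.
Under H₀, SE = √(0.79·0.21/291) = √(0.000570103) = 0.023877.
z = (0.845361 − 0.79)/0.023877 = 0.055361/0.023877 = 2.319.
p-value = P(Z < 2.319) ≈ 0.9898. With α = 0.01, fail to reject H₀.

z = 2.319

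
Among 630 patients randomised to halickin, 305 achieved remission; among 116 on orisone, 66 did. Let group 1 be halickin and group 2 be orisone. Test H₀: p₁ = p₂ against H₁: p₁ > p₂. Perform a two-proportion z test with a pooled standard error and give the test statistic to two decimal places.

z = -1.68

p̂₁ = 305/630 ≈ 0.4841, p̂₂ = 66/116 ≈ 0.5690.
Pooled p̂ = (305+66)/(630+116) = 371/746 = 0.4973.
SE = √(p̂(1−p̂)(1/n₁+1/n₂)) = √(0.4973·0.5027·0.010208) = √(0.00255192) = 0.0505.
z = (0.4841 − 0.5690)/0.0505 = -0.0849/0.0505 = -1.68.
p-value = P(Z > -1.679) ≈ 0.9535.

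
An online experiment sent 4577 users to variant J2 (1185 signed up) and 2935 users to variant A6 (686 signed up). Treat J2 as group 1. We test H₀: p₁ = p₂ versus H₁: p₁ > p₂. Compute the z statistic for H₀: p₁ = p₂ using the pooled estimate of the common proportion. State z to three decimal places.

p̂₁ = 1185/4577 ≈ 0.258903, p̂₂ = 686/2935 ≈ 0.233731.
Pooled p̂ = (1185+686)/(4577+2935) = 1871/7512 = 0.249068.
SE = √(p̂(1−p̂)(1/n₁+1/n₂)) = √(0.249068·0.750932·0.000559199) = √(0.000104589) = 0.010227.
z = (0.258903 − 0.233731)/0.010227 = 0.025172/0.010227 = 2.461.

z = 2.461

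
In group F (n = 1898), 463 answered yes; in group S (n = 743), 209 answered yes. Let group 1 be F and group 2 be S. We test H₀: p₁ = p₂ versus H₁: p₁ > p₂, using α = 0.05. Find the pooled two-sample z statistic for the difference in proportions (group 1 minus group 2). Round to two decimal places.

z = -1.98

p̂₁ = 463/1898 = 0.24394, p̂₂ = 209/743 = 0.28129.
Pooled p̂ = (463+209)/(1898+743) = 672/2641 = 0.25445.
SE = √(0.189705 × 0.00187277) = 0.01885.
z = (0.24394 − 0.28129)/0.01885 = -0.03735/0.01885 = -1.98.
p-value = P(Z > -1.982) ≈ 0.9762; since p > α = 0.05, fail to reject H₀.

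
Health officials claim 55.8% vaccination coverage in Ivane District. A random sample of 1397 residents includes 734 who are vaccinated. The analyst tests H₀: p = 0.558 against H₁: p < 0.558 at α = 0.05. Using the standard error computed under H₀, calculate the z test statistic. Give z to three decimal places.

z = -2.453

p̂ = 734/1397 = 0.525412.
Under H₀, SE = √(0.558·0.442/1397) = √(0.000176547) = 0.013287.
z = (0.525412 − 0.558)/0.013287 = -0.032588/0.013287 = -2.453.
p-value = P(Z < -2.453) ≈ 0.0071, so at α = 0.05 we reject H₀.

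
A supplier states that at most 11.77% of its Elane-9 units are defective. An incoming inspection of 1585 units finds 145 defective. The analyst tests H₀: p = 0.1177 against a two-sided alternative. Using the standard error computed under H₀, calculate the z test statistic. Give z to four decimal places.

z = -3.2390

p̂ = 145/1585 = 0.0914826.
Standard error under H₀: √(0.1177×0.8823/1585) = 0.0080943.
z = (0.0914826 − 0.1177)/0.0080943 = -0.0262174/0.0080943 = -3.2390.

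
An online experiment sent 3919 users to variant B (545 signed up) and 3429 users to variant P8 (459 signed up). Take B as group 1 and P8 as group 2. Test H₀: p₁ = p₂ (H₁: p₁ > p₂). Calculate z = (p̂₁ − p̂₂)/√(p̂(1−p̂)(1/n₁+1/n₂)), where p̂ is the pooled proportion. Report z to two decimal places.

z = 0.65

p̂₁ = 545/3919 ≈ 0.1391, p̂₂ = 459/3429 ≈ 0.1339.
Pooled p̂ = (545+459)/(3919+3429) = 1004/7348 = 0.1366.
SE = √(p̂(1−p̂)(1/n₁+1/n₂)) = √(0.1366·0.8634·0.000546797) = √(6.45038e-05) = 0.0080.
z = (0.1391 − 0.1339)/0.0080 = 0.0052/0.0080 = 0.65.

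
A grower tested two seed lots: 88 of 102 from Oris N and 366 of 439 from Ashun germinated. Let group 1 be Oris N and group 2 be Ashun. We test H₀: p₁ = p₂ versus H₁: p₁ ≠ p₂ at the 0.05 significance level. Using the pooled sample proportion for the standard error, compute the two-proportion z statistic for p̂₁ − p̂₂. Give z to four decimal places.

p̂₁ = 88/102 = 0.862745, p̂₂ = 366/439 = 0.833713.
Pooled p̂ = (88+366)/(102+439) = 454/541 = 0.839187.
SE = √(0.134952 × 0.0120818) = 0.040379.
z = (0.862745 − 0.833713)/0.040379 = 0.029032/0.040379 = 0.7190.
p-value = 2·P(Z > 0.719) ≈ 0.4721, so at α = 0.05 we fail to reject H₀.

z = 0.7190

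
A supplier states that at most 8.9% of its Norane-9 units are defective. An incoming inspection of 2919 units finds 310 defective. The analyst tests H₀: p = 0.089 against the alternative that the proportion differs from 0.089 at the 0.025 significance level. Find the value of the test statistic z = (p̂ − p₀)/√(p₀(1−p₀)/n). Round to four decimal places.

p̂ = 310/2919 ≈ 0.1062008.
Standard error under H₀: √(0.089×0.911/2919) = 0.0052703.
z = (0.1062008 − 0.089)/0.0052703 = 0.0172008/0.0052703 = 3.2637.
p-value = 2·P(Z > 3.264) ≈ 0.0011. With α = 0.025, reject H₀.

z = 3.2637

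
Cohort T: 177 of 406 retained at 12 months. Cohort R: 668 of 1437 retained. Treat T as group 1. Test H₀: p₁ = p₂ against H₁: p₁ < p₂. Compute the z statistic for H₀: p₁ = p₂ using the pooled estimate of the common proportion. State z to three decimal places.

p̂₁ = 177/406 ≈ 0.43596, p̂₂ = 668/1437 ≈ 0.46486.
Pooled p̂ = (177+668)/(406+1437) = 845/1843 = 0.45849.
SE = √(p̂(1−p̂)(1/n₁+1/n₂)) = √(0.45849·0.54151·0.00315895) = √(0.000784294) = 0.02801.
z = (0.43596 − 0.46486)/0.02801 = -0.02890/0.02801 = -1.032.
p-value = P(Z < -1.032) ≈ 0.1511.

z = -1.032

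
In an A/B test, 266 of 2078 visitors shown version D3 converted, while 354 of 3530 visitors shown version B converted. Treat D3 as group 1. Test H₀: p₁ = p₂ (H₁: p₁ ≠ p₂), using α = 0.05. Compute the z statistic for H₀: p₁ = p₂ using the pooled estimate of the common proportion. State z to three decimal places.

p̂₁ = 266/2078 = 0.12801, p̂₂ = 354/3530 = 0.10028.
Pooled p̂ = (266+354)/(2078+3530) = 620/5608 = 0.11056.
SE = √(0.0983336 × 0.000764518) = 0.00867.
z = (0.12801 − 0.10028)/0.00867 = 0.02773/0.00867 = 3.198.
Two-sided p-value ≈ 2·Φ(−3.198) = 0.0014. With α = 0.05, reject H₀.

z = 3.198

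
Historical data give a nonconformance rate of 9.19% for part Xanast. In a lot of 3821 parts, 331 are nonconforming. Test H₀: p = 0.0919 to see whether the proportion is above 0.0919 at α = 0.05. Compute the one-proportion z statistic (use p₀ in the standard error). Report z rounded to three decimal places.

z = -1.128

p̂ = 331/3821 = 0.08663.
Under H₀, SE = √(0.0919·0.9081/3821) = √(2.1841e-05) = 0.00467.
z = (0.08663 − 0.0919)/0.00467 = -0.00527/0.00467 = -1.128.
p-value = P(Z > -1.128) ≈ 0.8704, so at α = 0.05 we fail to reject H₀.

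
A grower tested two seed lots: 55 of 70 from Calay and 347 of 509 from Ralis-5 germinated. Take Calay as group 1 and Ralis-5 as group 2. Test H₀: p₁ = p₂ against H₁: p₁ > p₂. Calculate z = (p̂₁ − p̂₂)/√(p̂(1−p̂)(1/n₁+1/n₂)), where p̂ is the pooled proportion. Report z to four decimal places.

z = 1.7706

p̂₁ = 55/70 ≈ 0.785714, p̂₂ = 347/509 ≈ 0.681729.
Pooled p̂ = (55+347)/(70+509) = 402/579 = 0.694301.
SE = √(0.212247 × 0.0162504) = 0.058729.
z = (0.785714 − 0.681729)/0.058729 = 0.103985/0.058729 = 1.7706.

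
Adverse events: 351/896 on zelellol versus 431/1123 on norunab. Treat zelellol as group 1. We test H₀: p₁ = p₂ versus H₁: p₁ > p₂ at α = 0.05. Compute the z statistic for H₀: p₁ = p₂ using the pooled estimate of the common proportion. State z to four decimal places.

z = 0.3642

p̂₁ = 351/896 = 0.391741, p̂₂ = 431/1123 = 0.383793.
Pooled p̂ = (351+431)/(896+1123) = 782/2019 = 0.387320.
SE = √(p̂(1−p̂)(1/n₁+1/n₂)) = √(0.387320·0.612680·0.00200654) = √(0.000476159) = 0.021821.
z = (0.391741 − 0.383793)/0.021821 = 0.007948/0.021821 = 0.3642.
p-value = P(Z > 0.364) ≈ 0.3578. With α = 0.05, fail to reject H₀.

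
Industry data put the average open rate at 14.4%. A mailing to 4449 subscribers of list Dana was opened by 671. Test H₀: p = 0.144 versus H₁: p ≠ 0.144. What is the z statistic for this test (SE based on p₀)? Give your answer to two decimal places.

z = 1.30

p̂ = 671/4449 = 0.15082.
Standard error under H₀: √(0.144×0.856/4449) = 0.00526.
z = (0.15082 − 0.144)/0.00526 = 0.00682/0.00526 = 1.30.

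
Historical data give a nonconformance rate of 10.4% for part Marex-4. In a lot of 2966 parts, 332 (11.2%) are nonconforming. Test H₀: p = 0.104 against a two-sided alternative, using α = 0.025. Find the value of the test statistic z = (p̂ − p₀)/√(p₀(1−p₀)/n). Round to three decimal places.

z = 1.416

p̂ = 332/2966 = 0.111935.
Under H₀, SE = √(0.104·0.896/2966) = √(3.14174e-05) = 0.005605.
z = (0.111935 − 0.104)/0.005605 = 0.007935/0.005605 = 1.416.
Two-sided p-value ≈ 2·Φ(−1.416) = 0.1569. With α = 0.025, fail to reject H₀.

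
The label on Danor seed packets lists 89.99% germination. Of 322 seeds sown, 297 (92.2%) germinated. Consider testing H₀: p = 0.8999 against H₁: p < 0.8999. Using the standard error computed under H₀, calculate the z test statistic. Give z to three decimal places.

z = 1.343

p̂ = 297/322 ≈ 0.922360.
Standard error under H₀: √(0.8999×0.1001/322) = 0.016726.
z = (0.922360 − 0.8999)/0.016726 = 0.022460/0.016726 = 1.343.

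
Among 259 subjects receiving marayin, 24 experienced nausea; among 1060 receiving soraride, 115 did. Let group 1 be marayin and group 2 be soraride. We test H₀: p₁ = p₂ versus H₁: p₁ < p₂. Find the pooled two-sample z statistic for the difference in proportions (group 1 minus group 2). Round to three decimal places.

p̂₁ = 24/259 = 0.09266, p̂₂ = 115/1060 = 0.10849.
Pooled p̂ = (24+115)/(259+1060) = 139/1319 = 0.10538.
SE = √(p̂(1−p̂)(1/n₁+1/n₂)) = √(0.10538·0.89462·0.0048044) = √(0.000452946) = 0.02128.
z = (0.09266 − 0.10849)/0.02128 = -0.01583/0.02128 = -0.744.
p-value = P(Z < -0.744) ≈ 0.2285.

z = -0.744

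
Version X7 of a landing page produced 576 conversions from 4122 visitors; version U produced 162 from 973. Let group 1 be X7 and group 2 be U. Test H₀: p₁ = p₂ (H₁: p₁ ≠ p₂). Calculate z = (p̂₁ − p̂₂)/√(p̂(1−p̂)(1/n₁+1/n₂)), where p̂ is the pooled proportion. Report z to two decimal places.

p̂₁ = 576/4122 ≈ 0.13974, p̂₂ = 162/973 ≈ 0.16650.
Pooled p̂ = (576+162)/(4122+973) = 738/5095 = 0.14485.
SE = √(p̂(1−p̂)(1/n₁+1/n₂)) = √(0.14485·0.85515·0.00127035) = √(0.000157354) = 0.01254.
z = (0.13974 − 0.16650)/0.01254 = -0.02676/0.01254 = -2.13.

z = -2.13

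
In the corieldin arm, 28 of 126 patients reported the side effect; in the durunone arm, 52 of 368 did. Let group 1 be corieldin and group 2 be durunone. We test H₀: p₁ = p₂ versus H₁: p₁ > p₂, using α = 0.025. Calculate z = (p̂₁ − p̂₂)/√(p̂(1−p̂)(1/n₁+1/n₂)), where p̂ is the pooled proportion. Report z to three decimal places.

z = 2.128

p̂₁ = 28/126 = 0.22222, p̂₂ = 52/368 = 0.14130.
Pooled p̂ = (28+52)/(126+368) = 80/494 = 0.16194.
SE = √(p̂(1−p̂)(1/n₁+1/n₂)) = √(0.16194·0.83806·0.0106539) = √(0.00144592) = 0.03803.
z = (0.22222 − 0.14130)/0.03803 = 0.08092/0.03803 = 2.128.
p-value = P(Z > 2.128) ≈ 0.0167, so at α = 0.025 we reject H₀.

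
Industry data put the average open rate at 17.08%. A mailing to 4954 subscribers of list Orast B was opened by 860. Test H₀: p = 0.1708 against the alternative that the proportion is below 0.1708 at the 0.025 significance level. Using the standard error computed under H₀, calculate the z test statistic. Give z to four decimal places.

p̂ = 860/4954 ≈ 0.173597.
Standard error under H₀: √(0.1708×0.8292/4954) = 0.005347.
z = (0.173597 − 0.1708)/0.005347 = 0.002797/0.005347 = 0.5231.
p-value = P(Z < 0.523) ≈ 0.6996, so at α = 0.025 we fail to reject H₀.

z = 0.5231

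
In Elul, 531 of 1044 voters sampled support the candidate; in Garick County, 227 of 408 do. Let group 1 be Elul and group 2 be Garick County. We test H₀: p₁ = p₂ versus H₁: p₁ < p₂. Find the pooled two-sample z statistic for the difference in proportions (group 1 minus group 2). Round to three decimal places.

p̂₁ = 531/1044 = 0.508621, p̂₂ = 227/408 = 0.556373.
Pooled p̂ = (531+227)/(1044+408) = 758/1452 = 0.522039.
SE = √(p̂(1−p̂)(1/n₁+1/n₂)) = √(0.522039·0.477961·0.00340883) = √(0.000850553) = 0.029164.
z = (0.508621 − 0.556373)/0.029164 = -0.047752/0.029164 = -1.637.
p-value = P(Z < -1.637) ≈ 0.0508.

z = -1.637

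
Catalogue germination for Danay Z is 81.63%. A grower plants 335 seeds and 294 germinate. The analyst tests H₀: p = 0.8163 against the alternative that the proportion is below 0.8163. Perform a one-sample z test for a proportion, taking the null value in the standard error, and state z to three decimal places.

z = 2.898

p̂ = 294/335 = 0.877612.
Standard error under H₀: √(0.8163×0.1837/335) = 0.021157.
z = (0.877612 − 0.8163)/0.021157 = 0.061312/0.021157 = 2.898.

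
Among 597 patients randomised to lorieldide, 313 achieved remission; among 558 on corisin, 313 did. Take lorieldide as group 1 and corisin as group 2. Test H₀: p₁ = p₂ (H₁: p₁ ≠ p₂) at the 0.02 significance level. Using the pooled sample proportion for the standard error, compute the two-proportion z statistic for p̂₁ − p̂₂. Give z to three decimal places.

z = -1.249

p̂₁ = 313/597 ≈ 0.52429, p̂₂ = 313/558 ≈ 0.56093.
Pooled p̂ = (313+313)/(597+558) = 626/1155 = 0.54199.
SE = √(p̂(1−p̂)(1/n₁+1/n₂)) = √(0.54199·0.45801·0.00346716) = √(0.000860676) = 0.02934.
z = (0.52429 − 0.56093)/0.02934 = -0.03664/0.02934 = -1.249.
p-value = 2·P(Z > 1.249) ≈ 0.2116; since p > α = 0.02, fail to reject H₀.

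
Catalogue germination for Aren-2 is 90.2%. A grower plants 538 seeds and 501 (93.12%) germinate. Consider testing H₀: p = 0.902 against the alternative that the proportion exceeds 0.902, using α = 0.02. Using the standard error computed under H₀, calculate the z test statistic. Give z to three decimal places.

z = 2.280

p̂ = 501/538 = 0.93123.
SE = √(p₀(1−p₀)/n) = √(0.088396/538) = 0.01282.
z = (0.93123 − 0.902)/0.01282 = 0.02923/0.01282 = 2.280.
p-value = P(Z > 2.280) ≈ 0.0113. With α = 0.02, reject H₀.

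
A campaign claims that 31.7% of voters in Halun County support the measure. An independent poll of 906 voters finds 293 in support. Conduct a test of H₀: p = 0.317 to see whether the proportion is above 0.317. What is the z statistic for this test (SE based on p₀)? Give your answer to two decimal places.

z = 0.41

p̂ = 293/906 = 0.3234.
SE = √(p₀(1−p₀)/n) = √(0.21651/906) = 0.0155.
z = (0.3234 − 0.317)/0.0155 = 0.0064/0.0155 = 0.41.
p-value = P(Z > 0.414) ≈ 0.3394.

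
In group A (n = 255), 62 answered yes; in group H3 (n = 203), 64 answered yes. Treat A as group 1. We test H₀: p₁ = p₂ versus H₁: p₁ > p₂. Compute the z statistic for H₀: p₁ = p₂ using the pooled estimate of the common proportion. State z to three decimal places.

p̂₁ = 62/255 = 0.24314, p̂₂ = 64/203 = 0.31527.
Pooled p̂ = (62+64)/(255+203) = 126/458 = 0.27511.
SE = √(p̂(1−p̂)(1/n₁+1/n₂)) = √(0.27511·0.72489·0.00884768) = √(0.00176444) = 0.04201.
z = (0.24314 − 0.31527)/0.04201 = -0.07213/0.04201 = -1.717.
p-value = P(Z > -1.717) ≈ 0.9570.

z = -1.717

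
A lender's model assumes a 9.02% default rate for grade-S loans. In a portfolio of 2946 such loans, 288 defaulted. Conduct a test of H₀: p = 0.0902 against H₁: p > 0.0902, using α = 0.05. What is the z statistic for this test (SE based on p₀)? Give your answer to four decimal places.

p̂ = 288/2946 = 0.0977597.
SE = √(p₀(1−p₀)/n) = √(0.082064/2946) = 0.0052779.
z = (0.0977597 − 0.0902)/0.0052779 = 0.0075597/0.0052779 = 1.4323.
p-value = P(Z > 1.432) ≈ 0.0760, so at α = 0.05 we fail to reject H₀.

z = 1.4323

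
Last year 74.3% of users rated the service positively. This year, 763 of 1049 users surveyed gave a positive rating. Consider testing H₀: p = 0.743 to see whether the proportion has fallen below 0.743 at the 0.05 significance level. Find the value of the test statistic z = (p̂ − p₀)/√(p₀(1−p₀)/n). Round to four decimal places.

z = -1.1593

p̂ = 763/1049 ≈ 0.727359.
Standard error under H₀: √(0.743×0.257/1049) = 0.013492.
z = (0.727359 − 0.743)/0.013492 = -0.015641/0.013492 = -1.1593.
p-value = P(Z < -1.159) ≈ 0.1232; since p > α = 0.05, fail to reject H₀.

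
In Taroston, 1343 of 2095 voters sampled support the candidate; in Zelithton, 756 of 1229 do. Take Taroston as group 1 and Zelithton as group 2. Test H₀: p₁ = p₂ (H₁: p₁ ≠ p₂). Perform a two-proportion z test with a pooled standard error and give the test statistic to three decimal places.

p̂₁ = 1343/2095 = 0.641050, p̂₂ = 756/1229 = 0.615134.
Pooled p̂ = (1343+756)/(2095+1229) = 2099/3324 = 0.631468.
SE = √(p̂(1−p̂)(1/n₁+1/n₂)) = √(0.631468·0.368532·0.001291) = √(0.000300436) = 0.017333.
z = (0.641050 − 0.615134)/0.017333 = 0.025916/0.017333 = 1.495.
Two-sided p-value ≈ 2·Φ(−1.495) = 0.1349.

z = 1.495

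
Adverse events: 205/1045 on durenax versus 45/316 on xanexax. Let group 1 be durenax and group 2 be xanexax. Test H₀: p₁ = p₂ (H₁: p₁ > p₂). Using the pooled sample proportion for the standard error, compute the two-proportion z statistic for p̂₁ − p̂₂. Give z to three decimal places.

p̂₁ = 205/1045 = 0.19617, p̂₂ = 45/316 = 0.14241.
Pooled p̂ = (205+45)/(1045+316) = 250/1361 = 0.18369.
SE = √(p̂(1−p̂)(1/n₁+1/n₂)) = √(0.18369·0.81631·0.00412149) = √(0.000618006) = 0.02486.
z = (0.19617 − 0.14241)/0.02486 = 0.05376/0.02486 = 2.163.

z = 2.163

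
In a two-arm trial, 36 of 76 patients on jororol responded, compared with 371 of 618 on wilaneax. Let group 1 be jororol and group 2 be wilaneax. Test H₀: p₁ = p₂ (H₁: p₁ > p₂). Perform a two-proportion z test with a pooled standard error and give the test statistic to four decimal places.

z = -2.1155

p̂₁ = 36/76 = 0.473684, p̂₂ = 371/618 = 0.600324.
Pooled p̂ = (36+371)/(76+618) = 407/694 = 0.586455.
SE = √(p̂(1−p̂)(1/n₁+1/n₂)) = √(0.586455·0.413545·0.014776) = √(0.00358356) = 0.059863.
z = (0.473684 − 0.600324)/0.059863 = -0.126640/0.059863 = -2.1155.
p-value = P(Z > -2.115) ≈ 0.9828.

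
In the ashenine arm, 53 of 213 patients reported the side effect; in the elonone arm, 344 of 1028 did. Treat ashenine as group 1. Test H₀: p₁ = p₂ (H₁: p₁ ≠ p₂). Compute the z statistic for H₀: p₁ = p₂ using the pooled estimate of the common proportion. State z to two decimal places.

p̂₁ = 53/213 = 0.2488, p̂₂ = 344/1028 = 0.3346.
Pooled p̂ = (53+344)/(213+1028) = 397/1241 = 0.3199.
SE = √(p̂(1−p̂)(1/n₁+1/n₂)) = √(0.3199·0.6801·0.0056676) = √(0.00123307) = 0.0351.
z = (0.2488 − 0.3346)/0.0351 = -0.0858/0.0351 = -2.44.

z = -2.44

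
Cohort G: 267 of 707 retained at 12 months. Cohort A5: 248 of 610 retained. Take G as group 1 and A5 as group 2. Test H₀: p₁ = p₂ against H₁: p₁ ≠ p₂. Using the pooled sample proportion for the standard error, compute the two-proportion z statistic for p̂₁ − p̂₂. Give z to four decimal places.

p̂₁ = 267/707 ≈ 0.377652, p̂₂ = 248/610 ≈ 0.406557.
Pooled p̂ = (267+248)/(707+610) = 515/1317 = 0.391040.
SE = √(0.238128 × 0.00305377) = 0.026966.
z = (0.377652 − 0.406557)/0.026966 = -0.028905/0.026966 = -1.0719.

z = -1.0719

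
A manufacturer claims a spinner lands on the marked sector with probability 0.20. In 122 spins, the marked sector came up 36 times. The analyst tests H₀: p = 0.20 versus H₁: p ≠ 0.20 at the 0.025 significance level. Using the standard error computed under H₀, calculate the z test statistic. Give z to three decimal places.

p̂ = 36/122 = 0.29508.
Standard error under H₀: √(0.2×0.8/122) = 0.03621.
z = (0.29508 − 0.2)/0.03621 = 0.09508/0.03621 = 2.626.
p-value = 2·P(Z > 2.626) ≈ 0.0087; since p < α = 0.025, reject H₀.

z = 2.626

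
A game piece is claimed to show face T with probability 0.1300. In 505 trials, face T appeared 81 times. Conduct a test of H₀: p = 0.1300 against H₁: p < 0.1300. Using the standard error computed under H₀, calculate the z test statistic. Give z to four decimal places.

p̂ = 81/505 ≈ 0.160396.
Standard error under H₀: √(0.13×0.87/505) = 0.014965.
z = (0.160396 − 0.13)/0.014965 = 0.030396/0.014965 = 2.0311.

z = 2.0311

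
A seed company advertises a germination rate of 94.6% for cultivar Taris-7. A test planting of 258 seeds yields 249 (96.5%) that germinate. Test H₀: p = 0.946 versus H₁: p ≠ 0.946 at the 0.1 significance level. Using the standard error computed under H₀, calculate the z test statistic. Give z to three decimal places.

z = 1.359

p̂ = 249/258 = 0.96512.
Under H₀, SE = √(0.946·0.054/258) = √(0.000198) = 0.01407.
z = (0.96512 − 0.946)/0.01407 = 0.01912/0.01407 = 1.359.
p-value = 2·P(Z > 1.359) ≈ 0.1743, so at α = 0.1 we fail to reject H₀.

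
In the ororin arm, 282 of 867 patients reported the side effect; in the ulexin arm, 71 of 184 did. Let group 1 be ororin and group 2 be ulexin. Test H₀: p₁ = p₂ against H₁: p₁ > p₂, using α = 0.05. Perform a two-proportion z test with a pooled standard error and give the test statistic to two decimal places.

p̂₁ = 282/867 = 0.3253, p̂₂ = 71/184 = 0.3859.
Pooled p̂ = (282+71)/(867+184) = 353/1051 = 0.3359.
SE = √(0.223062 × 0.00658819) = 0.0383.
z = (0.3253 − 0.3859)/0.0383 = -0.0606/0.0383 = -1.58.
p-value = P(Z > -1.581) ≈ 0.9431, so at α = 0.05 we fail to reject H₀.

z = -1.58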